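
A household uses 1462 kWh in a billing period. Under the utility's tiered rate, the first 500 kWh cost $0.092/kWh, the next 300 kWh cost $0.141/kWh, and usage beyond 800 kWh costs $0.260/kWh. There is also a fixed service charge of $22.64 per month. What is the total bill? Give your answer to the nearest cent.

First 500 kWh × $0.092 = $46.00
Next 300 kWh × $0.141 = $42.30
Remaining 662 kWh × $0.260 = $172.12
Energy charge = $260.42; + service $22.64 = $283.06

$283.06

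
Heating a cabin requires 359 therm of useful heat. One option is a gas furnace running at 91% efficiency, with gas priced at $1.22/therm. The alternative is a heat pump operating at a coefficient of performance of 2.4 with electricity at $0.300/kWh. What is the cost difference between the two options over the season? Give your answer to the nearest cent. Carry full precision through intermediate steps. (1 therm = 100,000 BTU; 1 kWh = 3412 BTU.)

Heat load = 359 therm × 100,000 = 35,900,000 BTU
Gas: input = 35,900,000 / 0.91 = 39,450,549 BTU = 394.5 therm → 394.5 × $1.22 = $481.30
Heat pump: 35,900,000 BTU / 3412 = 10,520 kWh heat; / 2.4 = 4,384 kWh in → × $0.300 = $1,315.21
Difference = |$481.30 − $1,315.21| = $833.91

$833.91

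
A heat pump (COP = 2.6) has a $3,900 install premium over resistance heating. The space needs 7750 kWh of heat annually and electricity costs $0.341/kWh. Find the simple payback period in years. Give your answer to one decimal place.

2.4 years

Resistance: 7750 kWh × $0.341 = $2,642.75/yr
Heat pump: 7750 / 2.6 = 2981 kWh in → × $0.341 = $1,016.44/yr
Annual savings = $1,626.31
Payback = $3,900 / $1,626.31 = 2.4 years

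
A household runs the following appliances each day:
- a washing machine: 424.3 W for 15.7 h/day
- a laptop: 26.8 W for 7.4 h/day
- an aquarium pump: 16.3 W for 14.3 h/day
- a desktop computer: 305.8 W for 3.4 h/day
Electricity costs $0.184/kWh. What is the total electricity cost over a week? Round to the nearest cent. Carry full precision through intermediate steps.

washing machine: 424.3 W × 15.7 h × 7 d = 46,631 Wh = 46.63 kWh
laptop: 26.8 W × 7.4 h × 7 d = 1,388 Wh = 1.388 kWh
aquarium pump: 16.3 W × 14.3 h × 7 d = 1,632 Wh = 1.632 kWh
desktop computer: 305.8 W × 3.4 h × 7 d = 7,278 Wh = 7.278 kWh
Total energy = 46.63 + 1.388 + 1.632 + 7.278 = 56.93 kWh
Cost = 56.93 kWh × $0.184 = $10.47

$10.47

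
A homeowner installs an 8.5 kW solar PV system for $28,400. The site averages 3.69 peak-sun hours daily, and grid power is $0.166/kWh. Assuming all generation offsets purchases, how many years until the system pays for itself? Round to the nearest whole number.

Daily generation = 8.5 kW × 3.69 h = 31.36 kWh
Annual generation = 31.36 × 365 = 11448 kWh
Annual savings = 11448 × $0.166 = $1,900.41
Payback = $28,400 / $1,900.41 = 14.9 years

15 years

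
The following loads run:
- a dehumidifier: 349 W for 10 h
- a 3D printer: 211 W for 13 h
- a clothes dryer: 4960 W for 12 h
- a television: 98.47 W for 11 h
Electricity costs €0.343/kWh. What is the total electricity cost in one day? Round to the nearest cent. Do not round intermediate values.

dehumidifier: 349 W × 10 h = 3,490 Wh = 3.49 kWh
3D printer: 211 W × 13 h = 2,743 Wh = 2.743 kWh
clothes dryer: 4960 W × 12 h = 59,520 Wh = 59.52 kWh
television: 98.47 W × 11 h = 1,083 Wh = 1.083 kWh
Total energy = 3.49 + 2.743 + 59.52 + 1.083 = 66.84 kWh
Cost = 66.84 kWh × €0.343 = €22.92

€22.92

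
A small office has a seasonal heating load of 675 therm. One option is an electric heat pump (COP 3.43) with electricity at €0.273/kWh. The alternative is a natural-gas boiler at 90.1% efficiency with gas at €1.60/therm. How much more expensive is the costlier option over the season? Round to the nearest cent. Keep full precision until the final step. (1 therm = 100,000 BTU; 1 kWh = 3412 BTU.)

€375.91

Heat load = 675 therm × 100,000 = 67,500,000 BTU
Gas: input = 67,500,000 / 0.901 = 74,916,759 BTU = 749.2 therm → 749.2 × €1.60 = €1,198.67
Heat pump: 67,500,000 BTU / 3412 = 19,780 kWh heat; / 3.43 = 5,768 kWh in → × €0.273 = €1,574.57
Difference = |€1,198.67 − €1,574.57| = €375.91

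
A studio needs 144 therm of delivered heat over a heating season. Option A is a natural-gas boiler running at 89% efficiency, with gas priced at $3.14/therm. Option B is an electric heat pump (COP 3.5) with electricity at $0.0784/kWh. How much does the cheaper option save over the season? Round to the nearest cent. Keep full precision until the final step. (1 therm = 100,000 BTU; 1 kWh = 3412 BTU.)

$413.51

Heat load = 144 therm × 100,000 = 14,400,000 BTU
Gas: input = 14,400,000 / 0.89 = 16,179,775 BTU = 161.8 therm → 161.8 × $3.14 = $508.04
Heat pump: 14,400,000 BTU / 3412 = 4,220 kWh heat; / 3.5 = 1,206 kWh in → × $0.0784 = $94.54
Difference = |$508.04 − $94.54| = $413.51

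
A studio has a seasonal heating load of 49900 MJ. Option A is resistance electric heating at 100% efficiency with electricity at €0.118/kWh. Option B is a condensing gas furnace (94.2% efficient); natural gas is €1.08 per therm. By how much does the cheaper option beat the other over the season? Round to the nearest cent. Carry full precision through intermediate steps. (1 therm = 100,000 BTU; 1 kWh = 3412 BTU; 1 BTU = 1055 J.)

€1093.49

Heat load = 49900 MJ = 49,900,000,000 J / 1055 = 47,298,578 BTU
Gas: input = 47,298,578 / 0.942 = 50,210,805 BTU = 502.1 therm → 502.1 × €1.08 = €542.28
Electric: 47,298,578 BTU / 3412 = 13,860 kWh → × €0.118 = €1,635.77
Difference = |€542.28 − €1,635.77| = €1,093.49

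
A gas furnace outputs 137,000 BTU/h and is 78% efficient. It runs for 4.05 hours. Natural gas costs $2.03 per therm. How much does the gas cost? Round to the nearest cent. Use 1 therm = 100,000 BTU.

$14.44

Heat delivered = 137,000 BTU/h × 4.05 h = 554,850 BTU
Gas input = 554,850 / 0.78 = 711,346 BTU
= 711,346 / 100,000 = 7.113 therm
Cost = 7.113 × $2.03/therm = $14.44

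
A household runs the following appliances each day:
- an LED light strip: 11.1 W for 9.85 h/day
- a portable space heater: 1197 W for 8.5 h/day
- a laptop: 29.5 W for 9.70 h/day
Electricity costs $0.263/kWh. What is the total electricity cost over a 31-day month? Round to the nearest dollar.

$86

LED light strip: 11.1 W × 9.85 h × 31 d = 3,389 Wh = 3.389 kWh
portable space heater: 1197 W × 8.5 h × 31 d = 315,410 Wh = 315.4 kWh
laptop: 29.5 W × 9.70 h × 31 d = 8,871 Wh = 8.871 kWh
Total energy = 3.389 + 315.4 + 8.871 = 327.7 kWh
Cost = 327.7 kWh × $0.263 = $86.18 ≈ $86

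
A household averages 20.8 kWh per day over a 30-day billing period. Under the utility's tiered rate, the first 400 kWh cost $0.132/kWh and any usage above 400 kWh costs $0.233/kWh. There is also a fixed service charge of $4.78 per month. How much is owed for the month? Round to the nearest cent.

$109.77

Usage = 20.8 kWh/day × 30 days = 624 kWh
First 400 kWh × $0.132 = $52.80
Remaining 224 kWh × $0.233 = $52.19
Energy charge = $104.99; + service $4.78 = $109.77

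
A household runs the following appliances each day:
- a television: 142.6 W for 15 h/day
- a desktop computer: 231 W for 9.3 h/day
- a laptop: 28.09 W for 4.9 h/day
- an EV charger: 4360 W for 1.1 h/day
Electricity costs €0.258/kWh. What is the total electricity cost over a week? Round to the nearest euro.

€17

television: 142.6 W × 15 h × 7 d = 14,973 Wh = 14.97 kWh
desktop computer: 231 W × 9.3 h × 7 d = 15,038 Wh = 15.04 kWh
laptop: 28.09 W × 4.9 h × 7 d = 963 Wh = 0.9635 kWh
EV charger: 4360 W × 1.1 h × 7 d = 33,572 Wh = 33.57 kWh
Total energy = 14.97 + 15.04 + 0.9635 + 33.57 = 64.55 kWh
Cost = 64.55 kWh × €0.258 = €16.65 ≈ €17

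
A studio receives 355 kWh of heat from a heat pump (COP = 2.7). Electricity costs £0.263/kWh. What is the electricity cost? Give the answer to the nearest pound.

£35

Electrical input = 355 kWh / 2.7 = 131.5 kWh
Cost = 131.5 × £0.263/kWh = £34.58 ≈ £35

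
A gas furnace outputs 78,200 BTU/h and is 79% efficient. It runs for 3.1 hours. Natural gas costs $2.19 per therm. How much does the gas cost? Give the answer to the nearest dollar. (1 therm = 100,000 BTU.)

$7

Heat delivered = 78,200 BTU/h × 3.1 h = 242,420 BTU
Gas input = 242,420 / 0.79 = 306,861 BTU
= 306,861 / 100,000 = 3.069 therm
Cost = 3.069 × $2.19/therm = $6.72 ≈ $7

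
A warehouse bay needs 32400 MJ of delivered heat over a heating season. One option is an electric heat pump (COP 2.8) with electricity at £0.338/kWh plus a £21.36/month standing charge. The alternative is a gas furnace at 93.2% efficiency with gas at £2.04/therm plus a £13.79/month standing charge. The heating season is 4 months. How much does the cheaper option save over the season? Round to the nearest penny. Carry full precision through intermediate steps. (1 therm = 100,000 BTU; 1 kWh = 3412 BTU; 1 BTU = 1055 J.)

£444.60

Heat load = 32400 MJ = 32,400,000,000 J / 1055 = 30,710,900 BTU
Gas: input = 30,710,900 / 0.932 = 32,951,610 BTU = 329.5 therm → 329.5 × £2.04 = £672.21; + 4 × £13.79 standing = £727.37
Heat pump: 30,710,900 BTU / 3412 = 9,001 kWh heat; / 2.8 = 3,215 kWh in → × £0.338 = £1,086.53; + 4 × £21.36 standing = £1,171.97
Difference = |£727.37 − £1,171.97| = £444.60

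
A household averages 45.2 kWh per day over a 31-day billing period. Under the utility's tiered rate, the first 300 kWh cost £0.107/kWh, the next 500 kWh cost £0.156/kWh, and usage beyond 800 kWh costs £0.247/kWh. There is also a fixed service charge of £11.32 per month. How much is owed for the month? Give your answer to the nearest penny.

£269.92

Usage = 45.2 kWh/day × 31 days = 1401.2 kWh
First 300 kWh × £0.107 = £32.10
Next 500 kWh × £0.156 = £78.00
Remaining 601.2 kWh × £0.247 = £148.50
Energy charge = £258.60; + service £11.32 = £269.92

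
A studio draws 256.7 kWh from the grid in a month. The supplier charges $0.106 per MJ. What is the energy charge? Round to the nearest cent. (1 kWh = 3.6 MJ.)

$97.96

256.7 kWh × (3.6 MJ/kWh) = 924.1 MJ
Cost = 924.1 MJ × $0.106/MJ = $97.96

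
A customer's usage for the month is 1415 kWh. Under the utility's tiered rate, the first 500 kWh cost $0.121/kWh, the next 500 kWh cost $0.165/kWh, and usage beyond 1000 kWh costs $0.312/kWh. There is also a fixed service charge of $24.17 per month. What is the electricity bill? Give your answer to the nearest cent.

First 500 kWh × $0.121 = $60.50
Next 500 kWh × $0.165 = $82.50
Remaining 415 kWh × $0.312 = $129.48
Energy charge = $272.48; + service $24.17 = $296.65

$296.65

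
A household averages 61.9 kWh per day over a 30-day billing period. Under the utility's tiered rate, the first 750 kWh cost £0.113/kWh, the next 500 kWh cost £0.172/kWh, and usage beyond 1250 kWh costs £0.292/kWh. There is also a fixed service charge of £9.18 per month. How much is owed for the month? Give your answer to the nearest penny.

£357.17

Usage = 61.9 kWh/day × 30 days = 1857 kWh
First 750 kWh × £0.113 = £84.75
Next 500 kWh × £0.172 = £86.00
Remaining 607 kWh × £0.292 = £177.24
Energy charge = £347.99; + service £9.18 = £357.17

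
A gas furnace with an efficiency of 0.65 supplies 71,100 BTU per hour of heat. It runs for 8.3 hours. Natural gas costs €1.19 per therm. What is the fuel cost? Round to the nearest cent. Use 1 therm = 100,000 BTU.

Heat delivered = 71,100 BTU/h × 8.3 h = 590,130 BTU
Gas input = 590,130 / 0.65 = 907,892 BTU
= 907,892 / 100,000 = 9.079 therm
Cost = 9.079 × €1.19/therm = €10.80

€10.80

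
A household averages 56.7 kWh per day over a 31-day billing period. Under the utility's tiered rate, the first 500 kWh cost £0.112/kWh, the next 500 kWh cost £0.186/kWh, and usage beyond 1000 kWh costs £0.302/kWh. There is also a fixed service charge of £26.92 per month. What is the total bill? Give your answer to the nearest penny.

Usage = 56.7 kWh/day × 31 days = 1757.7 kWh
First 500 kWh × £0.112 = £56.00
Next 500 kWh × £0.186 = £93.00
Remaining 757.7 kWh × £0.302 = £228.83
Energy charge = £377.83; + service £26.92 = £404.75

£404.75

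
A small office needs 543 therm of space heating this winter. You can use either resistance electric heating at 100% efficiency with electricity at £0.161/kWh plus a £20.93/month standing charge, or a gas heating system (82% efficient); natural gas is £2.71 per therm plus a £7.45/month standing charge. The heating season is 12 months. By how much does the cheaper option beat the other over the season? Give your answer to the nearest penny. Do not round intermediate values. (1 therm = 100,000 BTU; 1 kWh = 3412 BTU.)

Heat load = 543 therm × 100,000 = 54,300,000 BTU
Gas: input = 54,300,000 / 0.820 = 66,219,512 BTU = 662.2 therm → 662.2 × £2.71 = £1,794.55; + 12 × £7.45 standing = £1,883.95
Electric: 54,300,000 BTU / 3412 = 15,910 kWh → × £0.161 = £2,562.22; + 12 × £20.93 standing = £2,813.38
Difference = |£1,883.95 − £2,813.38| = £929.43

£929.43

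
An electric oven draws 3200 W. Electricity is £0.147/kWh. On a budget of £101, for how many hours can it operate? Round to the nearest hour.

215 h

Energy budget = £101 / £0.147 per kWh = 687.1 kWh = 687,075 Wh
Runtime = 687,075 Wh / 3200 W = 214.7 h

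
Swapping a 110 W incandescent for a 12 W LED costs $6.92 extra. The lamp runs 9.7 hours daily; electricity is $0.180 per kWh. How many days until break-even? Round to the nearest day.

Power saved = 110 − 12 = 98 W
Daily energy saved = 98 W × 9.7 h = 950.6 Wh = 0.9506 kWh
Daily savings = 0.9506 × $0.180 = $0.1711
Payback = $6.92 / $0.1711 per day = 40.44 days

40 days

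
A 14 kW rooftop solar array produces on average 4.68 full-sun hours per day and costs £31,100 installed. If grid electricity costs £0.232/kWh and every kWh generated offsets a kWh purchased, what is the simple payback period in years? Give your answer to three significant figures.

Daily generation = 14 kW × 4.68 h = 65.52 kWh
Annual generation = 65.52 × 365 = 23915 kWh
Annual savings = 23915 × £0.232 = £5,548.23
Payback = £31,100 / £5,548.23 = 5.61 years

5.61 years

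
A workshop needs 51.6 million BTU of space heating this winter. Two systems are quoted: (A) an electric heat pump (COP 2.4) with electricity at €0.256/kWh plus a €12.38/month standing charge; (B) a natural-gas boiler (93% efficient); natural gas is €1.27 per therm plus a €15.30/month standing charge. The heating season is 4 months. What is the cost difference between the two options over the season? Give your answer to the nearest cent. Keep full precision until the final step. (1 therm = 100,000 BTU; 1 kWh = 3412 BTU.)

€896.80

Heat load = 51.6 × 10⁶ BTU = 51,600,000 BTU
Gas: input = 51,600,000 / 0.93 = 55,483,871 BTU = 554.8 therm → 554.8 × €1.27 = €704.65; + 4 × €15.30 standing = €765.85
Heat pump: 51,600,000 BTU / 3412 = 15,120 kWh heat; / 2.4 = 6,301 kWh in → × €0.256 = €1,613.13; + 4 × €12.38 standing = €1,662.65
Difference = |€765.85 − €1,662.65| = €896.80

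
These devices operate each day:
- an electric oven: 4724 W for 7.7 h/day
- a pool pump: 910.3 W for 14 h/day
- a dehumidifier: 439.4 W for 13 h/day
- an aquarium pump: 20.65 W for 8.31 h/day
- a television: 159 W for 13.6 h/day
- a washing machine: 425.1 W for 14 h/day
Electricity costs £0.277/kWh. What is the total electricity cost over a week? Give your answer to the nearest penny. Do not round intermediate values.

electric oven: 4724 W × 7.7 h × 7 d = 254,624 Wh = 254.6 kWh
pool pump: 910.3 W × 14 h × 7 d = 89,209 Wh = 89.21 kWh
dehumidifier: 439.4 W × 13 h × 7 d = 39,985 Wh = 39.99 kWh
aquarium pump: 20.65 W × 8.31 h × 7 d = 1,201 Wh = 1.201 kWh
television: 159 W × 13.6 h × 7 d = 15,137 Wh = 15.14 kWh
washing machine: 425.1 W × 14 h × 7 d = 41,660 Wh = 41.66 kWh
Total energy = 254.6 + 89.21 + 39.99 + 1.201 + 15.14 + 41.66 = 441.8 kWh
Cost = 441.8 kWh × £0.277 = £122.38

£122.38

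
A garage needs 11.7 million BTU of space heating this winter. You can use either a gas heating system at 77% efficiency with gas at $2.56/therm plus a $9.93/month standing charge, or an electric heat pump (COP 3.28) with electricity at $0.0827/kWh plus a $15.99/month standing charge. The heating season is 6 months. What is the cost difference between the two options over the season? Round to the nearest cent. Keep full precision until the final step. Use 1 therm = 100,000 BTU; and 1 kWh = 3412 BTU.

$266.17

Heat load = 11.7 × 10⁶ BTU = 11,700,000 BTU
Gas: input = 11,700,000 / 0.77 = 15,194,805 BTU = 151.9 therm → 151.9 × $2.56 = $388.99; + 6 × $9.93 standing = $448.57
Heat pump: 11,700,000 BTU / 3412 = 3,429 kWh heat; / 3.28 = 1,045 kWh in → × $0.0827 = $86.46; + 6 × $15.99 standing = $182.40
Difference = |$448.57 − $182.40| = $266.17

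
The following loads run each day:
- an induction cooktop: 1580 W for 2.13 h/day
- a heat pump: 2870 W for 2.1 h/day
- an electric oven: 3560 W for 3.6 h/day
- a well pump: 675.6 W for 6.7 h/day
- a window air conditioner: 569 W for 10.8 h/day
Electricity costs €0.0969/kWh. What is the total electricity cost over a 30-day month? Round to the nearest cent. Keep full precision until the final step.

€95.58

induction cooktop: 1580 W × 2.13 h × 30 d = 100,962 Wh = 101 kWh
heat pump: 2870 W × 2.1 h × 30 d = 180,810 Wh = 180.8 kWh
electric oven: 3560 W × 3.6 h × 30 d = 384,480 Wh = 384.5 kWh
well pump: 675.6 W × 6.7 h × 30 d = 135,796 Wh = 135.8 kWh
window air conditioner: 569 W × 10.8 h × 30 d = 184,356 Wh = 184.4 kWh
Total energy = 101 + 180.8 + 384.5 + 135.8 + 184.4 = 986.4 kWh
Cost = 986.4 kWh × €0.0969 = €95.58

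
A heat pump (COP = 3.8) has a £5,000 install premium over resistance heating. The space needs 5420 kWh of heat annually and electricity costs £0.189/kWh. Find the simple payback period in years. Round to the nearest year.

Resistance: 5420 kWh × £0.189 = £1,024.38/yr
Heat pump: 5420 / 3.8 = 1426 kWh in → × £0.189 = £269.57/yr
Annual savings = £754.81
Payback = £5,000 / £754.81 = 6.62 years

7 years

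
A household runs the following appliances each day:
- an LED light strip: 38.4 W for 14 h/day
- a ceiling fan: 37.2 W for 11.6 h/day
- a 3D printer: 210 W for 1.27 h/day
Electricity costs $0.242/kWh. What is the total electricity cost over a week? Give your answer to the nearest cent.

$2.09

LED light strip: 38.4 W × 14 h × 7 d = 3,763 Wh = 3.763 kWh
ceiling fan: 37.2 W × 11.6 h × 7 d = 3,021 Wh = 3.021 kWh
3D printer: 210 W × 1.27 h × 7 d = 1,867 Wh = 1.867 kWh
Total energy = 3.763 + 3.021 + 1.867 = 8.651 kWh
Cost = 8.651 kWh × $0.242 = $2.09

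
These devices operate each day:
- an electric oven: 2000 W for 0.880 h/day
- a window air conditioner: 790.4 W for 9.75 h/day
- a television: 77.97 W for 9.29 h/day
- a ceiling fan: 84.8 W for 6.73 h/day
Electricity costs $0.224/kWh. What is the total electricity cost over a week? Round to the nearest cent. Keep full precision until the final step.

electric oven: 2000 W × 0.880 h × 7 d = 12,320 Wh = 12.32 kWh
window air conditioner: 790.4 W × 9.75 h × 7 d = 53,945 Wh = 53.94 kWh
television: 77.97 W × 9.29 h × 7 d = 5,070 Wh = 5.07 kWh
ceiling fan: 84.8 W × 6.73 h × 7 d = 3,995 Wh = 3.995 kWh
Total energy = 12.32 + 53.94 + 5.07 + 3.995 = 75.33 kWh
Cost = 75.33 kWh × $0.224 = $16.87

$16.87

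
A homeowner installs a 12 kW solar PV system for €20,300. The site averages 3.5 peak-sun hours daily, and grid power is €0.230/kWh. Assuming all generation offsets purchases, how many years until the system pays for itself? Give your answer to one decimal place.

5.8 years

Daily generation = 12 kW × 3.5 h = 42 kWh
Annual generation = 42 × 365 = 15330 kWh
Annual savings = 15330 × €0.230 = €3,525.90
Payback = €20,300 / €3,525.90 = 5.76 years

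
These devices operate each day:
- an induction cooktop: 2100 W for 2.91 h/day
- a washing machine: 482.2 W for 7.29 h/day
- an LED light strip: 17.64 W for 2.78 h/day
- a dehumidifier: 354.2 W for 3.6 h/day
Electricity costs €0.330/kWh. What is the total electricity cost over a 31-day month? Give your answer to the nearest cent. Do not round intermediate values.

€112.02

induction cooktop: 2100 W × 2.91 h × 31 d = 189,441 Wh = 189.4 kWh
washing machine: 482.2 W × 7.29 h × 31 d = 108,972 Wh = 109 kWh
LED light strip: 17.64 W × 2.78 h × 31 d = 1,520 Wh = 1.52 kWh
dehumidifier: 354.2 W × 3.6 h × 31 d = 39,529 Wh = 39.53 kWh
Total energy = 189.4 + 109 + 1.52 + 39.53 = 339.5 kWh
Cost = 339.5 kWh × €0.330 = €112.02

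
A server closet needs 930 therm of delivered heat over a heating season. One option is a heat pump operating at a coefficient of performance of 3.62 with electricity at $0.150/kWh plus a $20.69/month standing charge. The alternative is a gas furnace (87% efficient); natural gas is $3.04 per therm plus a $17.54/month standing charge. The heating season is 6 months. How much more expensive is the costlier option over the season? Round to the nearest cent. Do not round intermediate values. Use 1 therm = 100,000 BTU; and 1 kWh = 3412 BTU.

$2101.33

Heat load = 930 therm × 100,000 = 93,000,000 BTU
Gas: input = 93,000,000 / 0.87 = 106,896,552 BTU = 1,069 therm → 1,069 × $3.04 = $3,249.66; + 6 × $17.54 standing = $3,354.90
Heat pump: 93,000,000 BTU / 3412 = 27,260 kWh heat; / 3.62 = 7,529 kWh in → × $0.150 = $1,129.42; + 6 × $20.69 standing = $1,253.56
Difference = |$3,354.90 − $1,253.56| = $2,101.33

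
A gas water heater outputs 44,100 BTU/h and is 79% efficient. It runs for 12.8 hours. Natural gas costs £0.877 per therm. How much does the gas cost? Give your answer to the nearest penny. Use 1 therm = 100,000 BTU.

Heat delivered = 44,100 BTU/h × 12.8 h = 564,480 BTU
Gas input = 564,480 / 0.79 = 714,532 BTU
= 714,532 / 100,000 = 7.145 therm
Cost = 7.145 × £0.877/therm = £6.27

£6.27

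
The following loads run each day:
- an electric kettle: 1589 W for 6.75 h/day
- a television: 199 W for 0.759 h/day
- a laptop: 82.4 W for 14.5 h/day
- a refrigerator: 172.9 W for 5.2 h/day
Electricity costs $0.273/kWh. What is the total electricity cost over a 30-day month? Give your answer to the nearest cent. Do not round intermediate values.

electric kettle: 1589 W × 6.75 h × 30 d = 321,772 Wh = 321.8 kWh
television: 199 W × 0.759 h × 30 d = 4,531 Wh = 4.531 kWh
laptop: 82.4 W × 14.5 h × 30 d = 35,844 Wh = 35.84 kWh
refrigerator: 172.9 W × 5.2 h × 30 d = 26,972 Wh = 26.97 kWh
Total energy = 321.8 + 4.531 + 35.84 + 26.97 = 389.1 kWh
Cost = 389.1 kWh × $0.273 = $106.23

$106.23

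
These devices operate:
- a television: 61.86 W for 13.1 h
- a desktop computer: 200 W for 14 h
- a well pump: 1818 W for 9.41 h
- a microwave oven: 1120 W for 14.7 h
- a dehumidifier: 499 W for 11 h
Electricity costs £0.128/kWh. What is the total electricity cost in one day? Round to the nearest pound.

television: 61.86 W × 13.1 h = 810 Wh = 0.8104 kWh
desktop computer: 200 W × 14 h = 2,800 Wh = 2.8 kWh
well pump: 1818 W × 9.41 h = 17,107 Wh = 17.11 kWh
microwave oven: 1120 W × 14.7 h = 16,464 Wh = 16.46 kWh
dehumidifier: 499 W × 11 h = 5,489 Wh = 5.489 kWh
Total energy = 0.8104 + 2.8 + 17.11 + 16.46 + 5.489 = 42.67 kWh
Cost = 42.67 kWh × £0.128 = £5.46 ≈ £5

£5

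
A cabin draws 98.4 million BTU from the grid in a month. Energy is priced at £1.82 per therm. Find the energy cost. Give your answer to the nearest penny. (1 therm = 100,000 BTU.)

98.4 million BTU × (10 therm/million BTU) = 984 therm
Cost = 984 therm × £1.82/therm = £1,790.88

£1790.88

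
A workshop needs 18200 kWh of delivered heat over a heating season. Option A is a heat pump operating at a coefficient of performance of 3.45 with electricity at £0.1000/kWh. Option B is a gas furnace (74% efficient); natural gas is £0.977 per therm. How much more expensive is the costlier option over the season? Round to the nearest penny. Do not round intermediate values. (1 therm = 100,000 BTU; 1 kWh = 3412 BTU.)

£292.33

Heat load = 18200 kWh × 3412 = 62,098,400 BTU
Gas: input = 62,098,400 / 0.74 = 83,916,757 BTU = 839.2 therm → 839.2 × £0.977 = £819.87
Heat pump: 62,098,400 BTU / 3412 = 18,200 kWh heat; / 3.45 = 5,275 kWh in → × £0.1000 = £527.54
Difference = |£819.87 − £527.54| = £292.33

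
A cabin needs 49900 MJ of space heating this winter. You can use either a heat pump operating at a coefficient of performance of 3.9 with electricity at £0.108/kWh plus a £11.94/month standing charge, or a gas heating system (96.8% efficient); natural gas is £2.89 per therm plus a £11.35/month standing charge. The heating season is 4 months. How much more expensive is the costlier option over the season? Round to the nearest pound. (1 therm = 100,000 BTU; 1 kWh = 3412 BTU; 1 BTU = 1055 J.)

£1026

Heat load = 49900 MJ = 49,900,000,000 J / 1055 = 47,298,578 BTU
Gas: input = 47,298,578 / 0.968 = 48,862,168 BTU = 488.6 therm → 488.6 × £2.89 = £1,412.12; + 4 × £11.35 standing = £1,457.52
Heat pump: 47,298,578 BTU / 3412 = 13,860 kWh heat; / 3.9 = 3,554 kWh in → × £0.108 = £383.88; + 4 × £11.94 standing = £431.64
Difference = |£1,457.52 − £431.64| = £1,025.87 ≈ £1026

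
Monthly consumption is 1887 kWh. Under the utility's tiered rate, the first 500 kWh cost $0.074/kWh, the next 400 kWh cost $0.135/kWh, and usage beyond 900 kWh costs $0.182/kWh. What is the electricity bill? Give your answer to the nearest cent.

$270.63

First 500 kWh × $0.074 = $37.00
Next 400 kWh × $0.135 = $54.00
Remaining 987 kWh × $0.182 = $179.63
Total = $270.63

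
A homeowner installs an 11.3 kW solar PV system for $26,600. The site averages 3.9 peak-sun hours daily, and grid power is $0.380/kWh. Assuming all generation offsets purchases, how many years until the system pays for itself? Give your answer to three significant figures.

4.35 years

Daily generation = 11.3 kW × 3.9 h = 44.07 kWh
Annual generation = 44.07 × 365 = 16086 kWh
Annual savings = 16086 × $0.380 = $6,112.51
Payback = $26,600 / $6,112.51 = 4.35 years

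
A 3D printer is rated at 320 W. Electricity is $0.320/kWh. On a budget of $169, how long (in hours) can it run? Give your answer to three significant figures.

1650 h

Energy budget = $169 / $0.320 per kWh = 528.1 kWh = 528,125 Wh
Runtime = 528,125 Wh / 320 W = 1,650 h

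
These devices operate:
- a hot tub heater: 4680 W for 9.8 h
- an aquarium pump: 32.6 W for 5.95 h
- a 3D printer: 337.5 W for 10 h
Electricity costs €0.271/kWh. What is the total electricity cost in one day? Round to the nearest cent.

€13.40

hot tub heater: 4680 W × 9.8 h = 45,864 Wh = 45.86 kWh
aquarium pump: 32.6 W × 5.95 h = 194 Wh = 0.194 kWh
3D printer: 337.5 W × 10 h = 3,375 Wh = 3.375 kWh
Total energy = 45.86 + 0.194 + 3.375 = 49.43 kWh
Cost = 49.43 kWh × €0.271 = €13.40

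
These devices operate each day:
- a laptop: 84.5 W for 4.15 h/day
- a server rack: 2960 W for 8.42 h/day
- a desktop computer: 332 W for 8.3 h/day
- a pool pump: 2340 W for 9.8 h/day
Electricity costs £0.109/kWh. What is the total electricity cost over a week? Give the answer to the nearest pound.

laptop: 84.5 W × 4.15 h × 7 d = 2,455 Wh = 2.455 kWh
server rack: 2960 W × 8.42 h × 7 d = 174,462 Wh = 174.5 kWh
desktop computer: 332 W × 8.3 h × 7 d = 19,289 Wh = 19.29 kWh
pool pump: 2340 W × 9.8 h × 7 d = 160,524 Wh = 160.5 kWh
Total energy = 2.455 + 174.5 + 19.29 + 160.5 = 356.7 kWh
Cost = 356.7 kWh × £0.109 = £38.88 ≈ £39

£39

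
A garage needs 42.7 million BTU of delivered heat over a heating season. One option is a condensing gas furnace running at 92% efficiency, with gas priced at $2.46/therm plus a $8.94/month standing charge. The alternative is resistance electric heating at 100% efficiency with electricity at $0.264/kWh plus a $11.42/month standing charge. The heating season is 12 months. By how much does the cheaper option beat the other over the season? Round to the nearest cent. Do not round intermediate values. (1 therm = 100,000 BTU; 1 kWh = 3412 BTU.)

$2191.87

Heat load = 42.7 × 10⁶ BTU = 42,700,000 BTU
Gas: input = 42,700,000 / 0.92 = 46,413,043 BTU = 464.1 therm → 464.1 × $2.46 = $1,141.76; + 12 × $8.94 standing = $1,249.04
Electric: 42,700,000 BTU / 3412 = 12,510 kWh → × $0.264 = $3,303.87; + 12 × $11.42 standing = $3,440.91
Difference = |$1,249.04 − $3,440.91| = $2,191.87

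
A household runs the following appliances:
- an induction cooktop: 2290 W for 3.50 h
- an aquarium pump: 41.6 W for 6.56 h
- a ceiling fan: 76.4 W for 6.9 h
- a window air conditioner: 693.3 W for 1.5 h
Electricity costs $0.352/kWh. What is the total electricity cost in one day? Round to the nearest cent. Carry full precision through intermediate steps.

induction cooktop: 2290 W × 3.50 h = 8,015 Wh = 8.015 kWh
aquarium pump: 41.6 W × 6.56 h = 273 Wh = 0.2729 kWh
ceiling fan: 76.4 W × 6.9 h = 527 Wh = 0.5272 kWh
window air conditioner: 693.3 W × 1.5 h = 1,040 Wh = 1.04 kWh
Total energy = 8.015 + 0.2729 + 0.5272 + 1.04 = 9.855 kWh
Cost = 9.855 kWh × $0.352 = $3.47

$3.47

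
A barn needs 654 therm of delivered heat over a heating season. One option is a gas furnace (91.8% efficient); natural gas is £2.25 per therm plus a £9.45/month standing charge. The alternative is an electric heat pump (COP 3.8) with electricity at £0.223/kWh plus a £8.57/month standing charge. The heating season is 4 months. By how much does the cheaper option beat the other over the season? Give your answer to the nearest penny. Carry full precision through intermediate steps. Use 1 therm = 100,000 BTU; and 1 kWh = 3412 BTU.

£481.62

Heat load = 654 therm × 100,000 = 65,400,000 BTU
Gas: input = 65,400,000 / 0.918 = 71,241,830 BTU = 712.4 therm → 712.4 × £2.25 = £1,602.94; + 4 × £9.45 standing = £1,640.74
Heat pump: 65,400,000 BTU / 3412 = 19,170 kWh heat; / 3.8 = 5,044 kWh in → × £0.223 = £1,124.84; + 4 × £8.57 standing = £1,159.12
Difference = |£1,640.74 − £1,159.12| = £481.62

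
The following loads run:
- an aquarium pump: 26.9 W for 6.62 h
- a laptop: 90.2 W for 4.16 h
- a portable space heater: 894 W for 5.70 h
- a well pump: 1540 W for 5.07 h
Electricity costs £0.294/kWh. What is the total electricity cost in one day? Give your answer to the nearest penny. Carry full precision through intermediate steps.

£3.96

aquarium pump: 26.9 W × 6.62 h = 178 Wh = 0.1781 kWh
laptop: 90.2 W × 4.16 h = 375 Wh = 0.3752 kWh
portable space heater: 894 W × 5.70 h = 5,096 Wh = 5.096 kWh
well pump: 1540 W × 5.07 h = 7,808 Wh = 7.808 kWh
Total energy = 0.1781 + 0.3752 + 5.096 + 7.808 = 13.46 kWh
Cost = 13.46 kWh × £0.294 = £3.96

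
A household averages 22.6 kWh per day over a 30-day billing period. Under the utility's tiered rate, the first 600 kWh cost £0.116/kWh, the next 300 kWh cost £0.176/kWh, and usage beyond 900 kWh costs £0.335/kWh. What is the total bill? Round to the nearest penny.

£83.33

Usage = 22.6 kWh/day × 30 days = 678 kWh
First 600 kWh × £0.116 = £69.60
Next 78 kWh × £0.176 = £13.73
Remaining tier: 0 kWh (not reached)
Total = £83.33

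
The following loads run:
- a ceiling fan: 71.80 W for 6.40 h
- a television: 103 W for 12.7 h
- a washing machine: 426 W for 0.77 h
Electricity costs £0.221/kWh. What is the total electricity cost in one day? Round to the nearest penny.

£0.46

ceiling fan: 71.80 W × 6.40 h = 460 Wh = 0.4595 kWh
television: 103 W × 12.7 h = 1,308 Wh = 1.308 kWh
washing machine: 426 W × 0.77 h = 328 Wh = 0.328 kWh
Total energy = 0.4595 + 1.308 + 0.328 = 2.096 kWh
Cost = 2.096 kWh × £0.221 = £0.46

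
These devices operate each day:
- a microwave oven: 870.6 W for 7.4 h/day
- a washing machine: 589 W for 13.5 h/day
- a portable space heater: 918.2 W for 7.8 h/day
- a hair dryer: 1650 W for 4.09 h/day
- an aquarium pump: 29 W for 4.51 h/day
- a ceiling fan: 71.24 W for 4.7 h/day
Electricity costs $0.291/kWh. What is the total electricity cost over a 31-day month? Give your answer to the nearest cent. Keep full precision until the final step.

microwave oven: 870.6 W × 7.4 h × 31 d = 199,716 Wh = 199.7 kWh
washing machine: 589 W × 13.5 h × 31 d = 246,496 Wh = 246.5 kWh
portable space heater: 918.2 W × 7.8 h × 31 d = 222,021 Wh = 222 kWh
hair dryer: 1650 W × 4.09 h × 31 d = 209,204 Wh = 209.2 kWh
aquarium pump: 29 W × 4.51 h × 31 d = 4,054 Wh = 4.054 kWh
ceiling fan: 71.24 W × 4.7 h × 31 d = 10,380 Wh = 10.38 kWh
Total energy = 199.7 + 246.5 + 222 + 209.2 + 4.054 + 10.38 = 891.9 kWh
Cost = 891.9 kWh × $0.291 = $259.53

$259.53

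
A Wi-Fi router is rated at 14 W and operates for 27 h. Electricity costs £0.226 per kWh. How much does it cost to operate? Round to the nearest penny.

£0.09

Energy = 14 W × 27 h = 378 Wh = 0.378 kWh
Cost = 0.378 kWh × £0.226/kWh = £0.09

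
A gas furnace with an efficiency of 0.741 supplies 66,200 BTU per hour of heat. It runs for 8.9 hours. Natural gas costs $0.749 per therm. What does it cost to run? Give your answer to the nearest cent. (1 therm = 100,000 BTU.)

$5.96

Heat delivered = 66,200 BTU/h × 8.9 h = 589,180 BTU
Gas input = 589,180 / 0.741 = 795,115 BTU
= 795,115 / 100,000 = 7.951 therm
Cost = 7.951 × $0.749/therm = $5.96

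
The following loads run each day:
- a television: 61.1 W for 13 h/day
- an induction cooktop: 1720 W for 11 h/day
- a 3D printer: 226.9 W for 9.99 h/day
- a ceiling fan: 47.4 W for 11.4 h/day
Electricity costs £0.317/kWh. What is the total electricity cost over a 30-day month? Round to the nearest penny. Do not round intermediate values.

£214.18

television: 61.1 W × 13 h × 30 d = 23,829 Wh = 23.83 kWh
induction cooktop: 1720 W × 11 h × 30 d = 567,600 Wh = 567.6 kWh
3D printer: 226.9 W × 9.99 h × 30 d = 68,002 Wh = 68 kWh
ceiling fan: 47.4 W × 11.4 h × 30 d = 16,211 Wh = 16.21 kWh
Total energy = 23.83 + 567.6 + 68 + 16.21 = 675.6 kWh
Cost = 675.6 kWh × £0.317 = £214.18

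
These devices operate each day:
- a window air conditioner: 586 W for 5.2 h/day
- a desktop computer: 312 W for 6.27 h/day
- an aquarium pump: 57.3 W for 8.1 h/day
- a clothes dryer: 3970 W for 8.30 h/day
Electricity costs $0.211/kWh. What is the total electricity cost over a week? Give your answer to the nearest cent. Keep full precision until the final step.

window air conditioner: 586 W × 5.2 h × 7 d = 21,330 Wh = 21.33 kWh
desktop computer: 312 W × 6.27 h × 7 d = 13,694 Wh = 13.69 kWh
aquarium pump: 57.3 W × 8.1 h × 7 d = 3,249 Wh = 3.249 kWh
clothes dryer: 3970 W × 8.30 h × 7 d = 230,657 Wh = 230.7 kWh
Total energy = 21.33 + 13.69 + 3.249 + 230.7 = 268.9 kWh
Cost = 268.9 kWh × $0.211 = $56.74

$56.74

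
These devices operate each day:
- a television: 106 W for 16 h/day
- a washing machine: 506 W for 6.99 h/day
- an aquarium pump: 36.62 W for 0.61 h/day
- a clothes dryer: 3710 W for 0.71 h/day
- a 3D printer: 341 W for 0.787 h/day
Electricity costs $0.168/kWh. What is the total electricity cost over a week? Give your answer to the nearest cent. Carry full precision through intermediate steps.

$9.59

television: 106 W × 16 h × 7 d = 11,872 Wh = 11.87 kWh
washing machine: 506 W × 6.99 h × 7 d = 24,759 Wh = 24.76 kWh
aquarium pump: 36.62 W × 0.61 h × 7 d = 156 Wh = 0.1564 kWh
clothes dryer: 3710 W × 0.71 h × 7 d = 18,439 Wh = 18.44 kWh
3D printer: 341 W × 0.787 h × 7 d = 1,879 Wh = 1.879 kWh
Total energy = 11.87 + 24.76 + 0.1564 + 18.44 + 1.879 = 57.1 kWh
Cost = 57.1 kWh × $0.168 = $9.59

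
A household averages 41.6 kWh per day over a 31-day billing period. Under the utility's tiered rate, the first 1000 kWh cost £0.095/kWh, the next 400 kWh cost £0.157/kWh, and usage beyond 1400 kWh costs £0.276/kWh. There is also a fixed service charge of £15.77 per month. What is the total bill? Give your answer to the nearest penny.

£156.24

Usage = 41.6 kWh/day × 31 days = 1289.6 kWh
First 1000 kWh × £0.095 = £95.00
Next 289.6 kWh × £0.157 = £45.47
Remaining tier: 0 kWh (not reached)
Energy charge = £140.47; + service £15.77 = £156.24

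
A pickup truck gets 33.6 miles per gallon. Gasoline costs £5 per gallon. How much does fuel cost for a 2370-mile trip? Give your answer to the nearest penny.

£352.68

Fuel = 2370 mi / 33.6 mpg = 70.54 gal
Cost = 70.54 gal × £5/gal = £352.68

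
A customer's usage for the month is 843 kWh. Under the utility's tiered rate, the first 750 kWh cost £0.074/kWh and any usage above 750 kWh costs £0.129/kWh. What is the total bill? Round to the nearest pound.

£67

First 750 kWh × £0.074 = £55.50
Remaining 93 kWh × £0.129 = £12.00
Total = £67.50 ≈ £67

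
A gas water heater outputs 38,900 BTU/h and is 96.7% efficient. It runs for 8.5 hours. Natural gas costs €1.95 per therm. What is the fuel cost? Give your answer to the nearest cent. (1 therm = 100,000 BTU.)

€6.67

Heat delivered = 38,900 BTU/h × 8.5 h = 330,650 BTU
Gas input = 330,650 / 0.967 = 341,934 BTU
= 341,934 / 100,000 = 3.419 therm
Cost = 3.419 × €1.95/therm = €6.67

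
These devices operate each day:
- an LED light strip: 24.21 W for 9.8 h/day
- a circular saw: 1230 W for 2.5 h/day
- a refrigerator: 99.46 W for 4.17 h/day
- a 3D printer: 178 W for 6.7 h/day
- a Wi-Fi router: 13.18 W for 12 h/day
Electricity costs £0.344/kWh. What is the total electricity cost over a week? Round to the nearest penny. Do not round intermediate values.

£12.23

LED light strip: 24.21 W × 9.8 h × 7 d = 1,661 Wh = 1.661 kWh
circular saw: 1230 W × 2.5 h × 7 d = 21,525 Wh = 21.52 kWh
refrigerator: 99.46 W × 4.17 h × 7 d = 2,903 Wh = 2.903 kWh
3D printer: 178 W × 6.7 h × 7 d = 8,348 Wh = 8.348 kWh
Wi-Fi router: 13.18 W × 12 h × 7 d = 1,107 Wh = 1.107 kWh
Total energy = 1.661 + 21.52 + 2.903 + 8.348 + 1.107 = 35.54 kWh
Cost = 35.54 kWh × £0.344 = £12.23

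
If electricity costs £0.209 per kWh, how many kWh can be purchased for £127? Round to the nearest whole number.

608 kWh

£127 / £0.209 per kWh = 607.7 kWh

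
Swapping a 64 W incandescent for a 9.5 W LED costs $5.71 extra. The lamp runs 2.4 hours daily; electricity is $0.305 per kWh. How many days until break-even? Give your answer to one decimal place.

Power saved = 64 − 9.5 = 54.5 W
Daily energy saved = 54.5 W × 2.4 h = 130.8 Wh = 0.1308 kWh
Daily savings = 0.1308 × $0.305 = $0.0399
Payback = $5.71 / $0.0399 per day = 143.1 days

143.1 days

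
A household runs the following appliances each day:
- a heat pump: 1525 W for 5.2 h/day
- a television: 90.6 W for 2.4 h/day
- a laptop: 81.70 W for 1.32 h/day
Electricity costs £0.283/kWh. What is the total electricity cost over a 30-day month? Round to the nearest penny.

£70.09

heat pump: 1525 W × 5.2 h × 30 d = 237,900 Wh = 237.9 kWh
television: 90.6 W × 2.4 h × 30 d = 6,523 Wh = 6.523 kWh
laptop: 81.70 W × 1.32 h × 30 d = 3,235 Wh = 3.235 kWh
Total energy = 237.9 + 6.523 + 3.235 = 247.7 kWh
Cost = 247.7 kWh × £0.283 = £70.09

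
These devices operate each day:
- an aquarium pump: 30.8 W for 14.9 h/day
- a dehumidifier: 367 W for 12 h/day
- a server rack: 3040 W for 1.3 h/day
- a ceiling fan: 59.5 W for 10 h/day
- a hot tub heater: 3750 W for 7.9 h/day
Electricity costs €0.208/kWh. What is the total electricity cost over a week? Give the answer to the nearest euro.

€57

aquarium pump: 30.8 W × 14.9 h × 7 d = 3,212 Wh = 3.212 kWh
dehumidifier: 367 W × 12 h × 7 d = 30,828 Wh = 30.83 kWh
server rack: 3040 W × 1.3 h × 7 d = 27,664 Wh = 27.66 kWh
ceiling fan: 59.5 W × 10 h × 7 d = 4,165 Wh = 4.165 kWh
hot tub heater: 3750 W × 7.9 h × 7 d = 207,375 Wh = 207.4 kWh
Total energy = 3.212 + 30.83 + 27.66 + 4.165 + 207.4 = 273.2 kWh
Cost = 273.2 kWh × €0.208 = €56.83 ≈ €57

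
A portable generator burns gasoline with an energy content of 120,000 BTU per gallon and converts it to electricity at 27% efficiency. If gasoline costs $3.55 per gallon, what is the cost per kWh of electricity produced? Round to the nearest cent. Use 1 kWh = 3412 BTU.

$0.37

Electrical output per gallon = 120,000 BTU × 0.27 / 3412 BTU/kWh = 9.496 kWh
Cost per kWh = $3.55 / 9.496 kWh = $0.374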